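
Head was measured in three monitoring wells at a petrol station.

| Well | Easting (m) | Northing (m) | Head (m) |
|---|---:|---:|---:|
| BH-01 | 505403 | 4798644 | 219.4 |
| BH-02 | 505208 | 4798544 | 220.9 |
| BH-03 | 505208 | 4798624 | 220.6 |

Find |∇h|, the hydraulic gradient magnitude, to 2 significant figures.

Taking BH-01 as reference: BH-02−BH-01 = (-195, -100, +1.5); BH-03−BH-01 = (-195, -20, +1.2).
Determinant of the coordinate differences = (-195)·(-20) − (-195)·(-100) = -15600.
∂h/∂x = [(+1.5)·(-20) − (+1.2)·(-100)] / -15600 = -0.005769
∂h/∂y = [(-195)·(+1.2) − (-195)·(+1.5)] / -15600 = -0.003750
|∇h| = √(-0.005769² + -0.003750²) = 0.006881

0.0069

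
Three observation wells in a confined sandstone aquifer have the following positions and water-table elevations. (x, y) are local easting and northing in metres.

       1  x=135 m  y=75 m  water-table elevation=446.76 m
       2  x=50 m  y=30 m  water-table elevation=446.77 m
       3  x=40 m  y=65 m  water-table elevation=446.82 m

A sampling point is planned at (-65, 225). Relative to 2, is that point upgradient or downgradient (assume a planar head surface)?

Three-point gradient (reference 1): Δ to 2 = (-85, -45, +0.01), Δ to 3 = (-95, -10, +0.06).
∂h/∂x = -0.0007591, ∂h/∂y = +0.001212 (det = -3425).
Head at (-65, 225) = 446.76 + (-0.0007591)·(-200) + (+0.001212)·(150) = 447.09 m.
That is higher than the 446.77 m at 2, so the point is upgradient.

upgradient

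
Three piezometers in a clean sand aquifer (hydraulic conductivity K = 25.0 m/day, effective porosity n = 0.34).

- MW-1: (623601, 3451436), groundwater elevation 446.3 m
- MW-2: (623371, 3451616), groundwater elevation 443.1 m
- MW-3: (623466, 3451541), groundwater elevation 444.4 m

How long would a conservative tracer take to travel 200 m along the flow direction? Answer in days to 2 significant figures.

With h = a·x + b·y + c and MW-1 as origin, the differences give:
  (-230)·a + 180·b = -3.2
  (-135)·a + 105·b = -1.9
Eliminate b (×105 and ×180, subtract): 150·a = 6.00 → a = ∂h/∂x = +0.04000
Back-substitute: b = ∂h/∂y = +0.03333.
|∇h| = √(0.04000² + 0.03333²) = 0.05207
Seepage velocity v = K·i/n = 25.0 × 0.05207 / 0.34 = 3.829 m/day.
t = 200 / 3.829 = 52.23 days.

52 days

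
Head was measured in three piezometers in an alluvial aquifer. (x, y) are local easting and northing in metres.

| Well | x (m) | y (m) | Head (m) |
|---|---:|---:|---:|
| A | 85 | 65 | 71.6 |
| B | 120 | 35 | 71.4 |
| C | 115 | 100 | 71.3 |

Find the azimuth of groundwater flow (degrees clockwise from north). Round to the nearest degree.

074°

Taking A as reference: B−A = (35, -30, -0.2); C−A = (30, 35, -0.3).
Solve a·Δx + b·Δy = Δh: det = 35·35 − 30·(-30) = 2125.
∂h/∂x = [(-0.2)·35 − (-0.3)·(-30)] / 2125 = -0.007529
∂h/∂y = [35·(-0.3) − 30·(-0.2)] / 2125 = -0.002118
Flow direction (−∇h) has components (+0.007529 E, +0.002118 N).
Azimuth = atan2(E, N) = atan2(+0.007529, +0.002118) = 74.3° ≈ 074°.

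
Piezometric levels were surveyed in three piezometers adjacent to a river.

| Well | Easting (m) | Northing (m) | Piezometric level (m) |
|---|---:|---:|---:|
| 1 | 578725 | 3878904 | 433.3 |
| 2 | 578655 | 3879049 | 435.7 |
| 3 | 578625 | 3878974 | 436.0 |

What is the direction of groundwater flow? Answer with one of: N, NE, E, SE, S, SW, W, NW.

E

With h = a·x + b·y + c and 1 as origin, the differences give:
  (-70)·a + 145·b = +2.4
  (-100)·a + 70·b = +2.7
Eliminate b (×70 and ×145, subtract): 9600·a = -223.50 → a = ∂h/∂x = -0.02328
Back-substitute: b = ∂h/∂y = +0.005312.
Flow = −∇h = (+0.02328 east, -0.005312 north), which points east.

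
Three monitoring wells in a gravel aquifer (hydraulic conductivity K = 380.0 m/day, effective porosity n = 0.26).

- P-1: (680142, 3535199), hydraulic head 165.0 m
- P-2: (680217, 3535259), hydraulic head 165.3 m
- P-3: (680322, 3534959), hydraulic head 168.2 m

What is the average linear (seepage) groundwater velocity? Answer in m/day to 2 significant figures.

Differences from P-1: to P-2 (Δx, Δy, Δh) = (75, 60, +0.3); to P-3 = (180, -240, +3.2).
Determinant of the coordinate differences = 75·(-240) − 180·60 = -28800.
∂h/∂x = [(+0.3)·(-240) − (+3.2)·60] / -28800 = +0.009167
∂h/∂y = [75·(+3.2) − 180·(+0.3)] / -28800 = -0.006458
|∇h| = √(0.009167² + -0.006458²) = 0.01121
Seepage velocity v = K·i/n = 380.0 × 0.01121 / 0.26 = 16.38 m/day.

16 m/day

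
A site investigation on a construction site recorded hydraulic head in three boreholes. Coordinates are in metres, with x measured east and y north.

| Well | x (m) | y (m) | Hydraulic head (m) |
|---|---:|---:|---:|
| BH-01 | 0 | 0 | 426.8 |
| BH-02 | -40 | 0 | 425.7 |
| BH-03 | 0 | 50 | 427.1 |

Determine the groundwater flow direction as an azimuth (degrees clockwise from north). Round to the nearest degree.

258°

∂h/∂x = (425.7 − 426.8) / (-40 − 0) = +0.02750
∂h/∂y = (427.1 − 426.8) / (50 − 0) = +0.006000
Flow direction (−∇h) has components (-0.02750 E, -0.006000 N).
Azimuth = atan2(E, N) = atan2(-0.02750, -0.006000) = 257.7° ≈ 258°.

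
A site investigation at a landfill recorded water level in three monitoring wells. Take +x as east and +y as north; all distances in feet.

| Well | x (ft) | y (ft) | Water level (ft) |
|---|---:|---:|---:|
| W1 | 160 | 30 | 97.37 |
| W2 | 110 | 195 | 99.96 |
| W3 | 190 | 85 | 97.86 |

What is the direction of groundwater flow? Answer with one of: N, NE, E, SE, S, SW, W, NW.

Differences from W1: to W2 (Δx, Δy, Δh) = (-50, 165, +2.59); to W3 = (30, 55, +0.49).
Solve a·Δx + b·Δy = Δh: det = (-50)·55 − 30·165 = -7700.
∂h/∂x = [(+2.59)·55 − (+0.49)·165] / -7700 = -0.008000
∂h/∂y = [(-50)·(+0.49) − 30·(+2.59)] / -7700 = +0.01327
Flow = −∇h = (+0.008000 east, -0.01327 north), which points southeast.

SE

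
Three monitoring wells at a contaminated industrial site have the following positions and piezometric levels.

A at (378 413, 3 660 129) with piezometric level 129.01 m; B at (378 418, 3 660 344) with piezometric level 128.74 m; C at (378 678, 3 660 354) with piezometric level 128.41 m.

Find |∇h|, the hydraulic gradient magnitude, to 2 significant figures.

0.0017

Differences from A: to B (Δx, Δy, Δh) = (5, 215, -0.27); to C = (265, 225, -0.60).
Solve a·Δx + b·Δy = Δh: det = 5·225 − 265·215 = -55850.
∂h/∂x = [(-0.27)·225 − (-0.60)·215] / -55850 = -0.001222
∂h/∂y = [5·(-0.60) − 265·(-0.27)] / -55850 = -0.001227
|∇h| = √(-0.001222² + -0.001227²) = 0.001732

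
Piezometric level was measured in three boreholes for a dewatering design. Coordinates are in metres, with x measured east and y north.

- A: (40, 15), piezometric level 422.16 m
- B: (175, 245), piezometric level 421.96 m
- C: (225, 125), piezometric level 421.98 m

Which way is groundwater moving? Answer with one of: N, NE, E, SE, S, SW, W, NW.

NE

Taking A as reference: B−A = (135, 230, -0.20); C−A = (185, 110, -0.18).
Solve a·Δx + b·Δy = Δh: det = 135·110 − 185·230 = -27700.
∂h/∂x = [(-0.20)·110 − (-0.18)·230] / -27700 = -0.0007004
∂h/∂y = [135·(-0.18) − 185·(-0.20)] / -27700 = -0.0004585
Flow = −∇h = (+0.0007004 east, +0.0004585 north), which points northeast.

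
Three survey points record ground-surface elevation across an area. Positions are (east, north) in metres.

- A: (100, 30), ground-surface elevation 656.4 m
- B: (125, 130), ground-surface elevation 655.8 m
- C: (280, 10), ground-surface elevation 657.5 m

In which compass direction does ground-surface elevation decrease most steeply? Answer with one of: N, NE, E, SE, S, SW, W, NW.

NW

Three-point gradient (reference A): Δ to B = (25, 100, -0.6), Δ to C = (180, -20, +1.1).
∂z/∂x = +0.005297, ∂z/∂y = -0.007324 (det = -18500).
Steepest decrease is along −∇f = (-0.005297 E, +0.007324 N) → northwest.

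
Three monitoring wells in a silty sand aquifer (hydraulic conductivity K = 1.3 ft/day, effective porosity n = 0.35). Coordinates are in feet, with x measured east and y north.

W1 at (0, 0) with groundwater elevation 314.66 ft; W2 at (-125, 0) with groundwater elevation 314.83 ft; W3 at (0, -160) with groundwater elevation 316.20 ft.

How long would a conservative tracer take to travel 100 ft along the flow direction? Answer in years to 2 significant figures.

7.6 years

∂h/∂x = (314.83 − 314.66) / (-125 − 0) = -0.001360
∂h/∂y = (316.20 − 314.66) / (-160 − 0) = -0.009625
|∇h| = √(-0.001360² + -0.009625²) = 0.009721
Seepage velocity v = K·i/n = 1.3 × 0.009721 / 0.35 = 0.03611 ft/day.
t = 100 / 0.03611 = 2769 days = 7.58 years.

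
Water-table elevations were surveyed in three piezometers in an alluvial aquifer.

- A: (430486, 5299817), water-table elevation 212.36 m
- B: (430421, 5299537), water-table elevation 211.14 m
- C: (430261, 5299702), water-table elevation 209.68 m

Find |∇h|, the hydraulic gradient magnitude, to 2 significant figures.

0.011

With h = a·x + b·y + c and A as origin, the differences give:
  (-65)·a + (-280)·b = -1.22
  (-225)·a + (-115)·b = -2.68
Eliminate b (×(-115) and ×(-280), subtract): -55525·a = -610.100 → a = ∂h/∂x = +0.01099
Back-substitute: b = ∂h/∂y = +0.001806.
|∇h| = √(0.01099² + 0.001806²) = 0.01114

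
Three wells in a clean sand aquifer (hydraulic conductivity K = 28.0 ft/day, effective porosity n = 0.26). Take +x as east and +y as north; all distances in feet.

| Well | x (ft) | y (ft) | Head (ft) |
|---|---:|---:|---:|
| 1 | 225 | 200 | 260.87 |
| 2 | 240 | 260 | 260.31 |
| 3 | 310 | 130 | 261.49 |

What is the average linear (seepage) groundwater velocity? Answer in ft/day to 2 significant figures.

Differences from 1: to 2 (Δx, Δy, Δh) = (15, 60, -0.56); to 3 = (85, -70, +0.62).
Solve a·Δx + b·Δy = Δh: det = 15·(-70) − 85·60 = -6150.
∂h/∂x = [(-0.56)·(-70) − (+0.62)·60] / -6150 = -0.0003252
∂h/∂y = [15·(+0.62) − 85·(-0.56)] / -6150 = -0.009252
|∇h| = √(-0.0003252² + -0.009252²) = 0.009258
Seepage velocity v = K·i/n = 28.0 × 0.009258 / 0.26 = 0.997 ft/day.

1.00 ft/day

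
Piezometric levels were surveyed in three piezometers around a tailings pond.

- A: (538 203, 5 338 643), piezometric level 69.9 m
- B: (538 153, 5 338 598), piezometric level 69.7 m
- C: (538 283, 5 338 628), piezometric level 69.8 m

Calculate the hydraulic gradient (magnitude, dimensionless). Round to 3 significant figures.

Taking A as reference: B−A = (-50, -45, -0.2); C−A = (80, -15, -0.1).
Determinant of the coordinate differences = (-50)·(-15) − 80·(-45) = 4350.
∂h/∂x = [(-0.2)·(-15) − (-0.1)·(-45)] / 4350 = -0.0003448
∂h/∂y = [(-50)·(-0.1) − 80·(-0.2)] / 4350 = +0.004828
|∇h| = √(-0.0003448² + 0.004828²) = 0.00484

0.00484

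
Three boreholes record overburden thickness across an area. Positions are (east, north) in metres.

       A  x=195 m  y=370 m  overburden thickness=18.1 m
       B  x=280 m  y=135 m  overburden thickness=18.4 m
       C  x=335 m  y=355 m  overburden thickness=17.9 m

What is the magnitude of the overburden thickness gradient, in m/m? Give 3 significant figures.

Taking A as reference: B−A = (85, -235, +0.3); C−A = (140, -15, -0.2).
Determinant of the coordinate differences = 85·(-15) − 140·(-235) = 31625.
∂d/∂x = [(+0.3)·(-15) − (-0.2)·(-235)] / 31625 = -0.001628
∂d/∂y = [85·(-0.2) − 140·(+0.3)] / 31625 = -0.001866
|∇f| = √(-0.001628² + -0.001866²) = 0.002476 m/m

0.00248 m/m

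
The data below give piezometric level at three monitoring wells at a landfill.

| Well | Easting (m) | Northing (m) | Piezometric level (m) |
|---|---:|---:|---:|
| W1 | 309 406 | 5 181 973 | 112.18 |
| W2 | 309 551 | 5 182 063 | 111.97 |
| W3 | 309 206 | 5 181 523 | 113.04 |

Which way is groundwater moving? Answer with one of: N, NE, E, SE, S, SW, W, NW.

N

Three-point gradient (reference W1): Δ to W2 = (145, 90, -0.21), Δ to W3 = (-200, -450, +0.86).
∂h/∂x = -0.0003619, ∂h/∂y = -0.001750 (det = -47250).
Flow = −∇h = (+0.0003619 east, +0.001750 north), which points north.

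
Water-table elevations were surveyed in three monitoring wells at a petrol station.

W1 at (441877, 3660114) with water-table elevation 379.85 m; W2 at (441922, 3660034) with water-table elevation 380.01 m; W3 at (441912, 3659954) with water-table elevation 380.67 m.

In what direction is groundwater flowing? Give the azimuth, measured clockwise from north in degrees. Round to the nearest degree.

Taking W1 as reference: W2−W1 = (45, -80, +0.16); W3−W1 = (35, -160, +0.82).
Solve a·Δx + b·Δy = Δh: det = 45·(-160) − 35·(-80) = -4400.
∂h/∂x = [(+0.16)·(-160) − (+0.82)·(-80)] / -4400 = -0.009091
∂h/∂y = [45·(+0.82) − 35·(+0.16)] / -4400 = -0.007114
Flow direction (−∇h) has components (+0.009091 E, +0.007114 N).
Azimuth = atan2(E, N) = atan2(+0.009091, +0.007114) = 52.0° ≈ 052°.

052°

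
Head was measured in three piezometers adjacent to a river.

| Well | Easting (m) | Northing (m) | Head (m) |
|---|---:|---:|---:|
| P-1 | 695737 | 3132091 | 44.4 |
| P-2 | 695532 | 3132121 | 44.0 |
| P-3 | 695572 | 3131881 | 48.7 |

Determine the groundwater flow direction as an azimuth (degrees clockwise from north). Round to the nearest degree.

003°

Taking P-1 as reference: P-2−P-1 = (-205, 30, -0.4); P-3−P-1 = (-165, -210, +4.3).
Determinant of the coordinate differences = (-205)·(-210) − (-165)·30 = 48000.
∂h/∂x = [(-0.4)·(-210) − (+4.3)·30] / 48000 = -0.0009375
∂h/∂y = [(-205)·(+4.3) − (-165)·(-0.4)] / 48000 = -0.01974
Flow direction (−∇h) has components (+0.0009375 E, +0.01974 N).
Azimuth = atan2(E, N) = atan2(+0.0009375, +0.01974) = 2.7° ≈ 003°.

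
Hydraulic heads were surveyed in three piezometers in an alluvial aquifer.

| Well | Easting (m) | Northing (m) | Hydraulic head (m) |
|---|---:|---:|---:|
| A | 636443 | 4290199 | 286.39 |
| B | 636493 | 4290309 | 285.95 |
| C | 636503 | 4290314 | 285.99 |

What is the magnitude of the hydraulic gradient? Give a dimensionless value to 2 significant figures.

0.011

With h = a·x + b·y + c and A as origin, the differences give:
  50·a + 110·b = -0.44
  60·a + 115·b = -0.40
Eliminate b (×115 and ×110, subtract): -850·a = -6.600 → a = ∂h/∂x = +0.007765
Back-substitute: b = ∂h/∂y = -0.007529.
|∇h| = √(0.007765² + -0.007529²) = 0.01082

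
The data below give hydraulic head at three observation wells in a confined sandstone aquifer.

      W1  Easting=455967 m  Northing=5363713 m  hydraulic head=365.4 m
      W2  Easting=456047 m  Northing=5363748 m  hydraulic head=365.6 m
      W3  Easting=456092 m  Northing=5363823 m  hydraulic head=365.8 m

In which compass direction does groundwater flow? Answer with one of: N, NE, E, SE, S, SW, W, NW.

SW

Three-point gradient (reference W1): Δ to W2 = (80, 35, +0.2), Δ to W3 = (125, 110, +0.4).
∂h/∂x = +0.001808, ∂h/∂y = +0.001582 (det = 4425).
Flow = −∇h = (-0.001808 east, -0.001582 north), which points southwest.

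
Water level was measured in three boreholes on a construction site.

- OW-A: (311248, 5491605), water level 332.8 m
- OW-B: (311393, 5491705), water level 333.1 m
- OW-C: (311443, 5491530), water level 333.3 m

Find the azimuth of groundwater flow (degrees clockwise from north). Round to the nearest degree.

281°

With h = a·x + b·y + c and OW-A as origin, the differences give:
  145·a + 100·b = +0.3
  195·a + (-75)·b = +0.5
Eliminate b (×(-75) and ×100, subtract): -30375·a = -72.50 → a = ∂h/∂x = +0.002387
Back-substitute: b = ∂h/∂y = -0.0004609.
Flow direction (−∇h) has components (-0.002387 E, +0.0004609 N).
Azimuth = atan2(E, N) = atan2(-0.002387, +0.0004609) = 280.9° ≈ 281°.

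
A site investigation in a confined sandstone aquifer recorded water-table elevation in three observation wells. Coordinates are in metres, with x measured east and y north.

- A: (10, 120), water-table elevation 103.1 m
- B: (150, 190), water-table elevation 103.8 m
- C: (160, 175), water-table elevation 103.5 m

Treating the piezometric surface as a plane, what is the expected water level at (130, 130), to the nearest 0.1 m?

Differences from A: to B (Δx, Δy, Δh) = (140, 70, +0.7); to C = (150, 55, +0.4).
Solve a·Δx + b·Δy = Δh: det = 140·55 − 150·70 = -2800.
∂h/∂x = [(+0.7)·55 − (+0.4)·70] / -2800 = -0.003750
∂h/∂y = [140·(+0.4) − 150·(+0.7)] / -2800 = +0.01750
h(130, 130) = 103.1 + (-0.003750)·(120) + (+0.01750)·(10) = 103.1 -0.450 +0.175 = 102.825 m.

102.8 m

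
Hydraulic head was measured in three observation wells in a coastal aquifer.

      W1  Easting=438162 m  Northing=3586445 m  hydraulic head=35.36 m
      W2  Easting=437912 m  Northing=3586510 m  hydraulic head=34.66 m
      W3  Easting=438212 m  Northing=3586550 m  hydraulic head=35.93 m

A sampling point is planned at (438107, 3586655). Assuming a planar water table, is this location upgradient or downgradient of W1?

With h = a·x + b·y + c and W1 as origin, the differences give:
  (-250)·a + 65·b = -0.70
  50·a + 105·b = +0.57
Eliminate b (×105 and ×65, subtract): -29500·a = -110.550 → a = ∂h/∂x = +0.003747
Back-substitute: b = ∂h/∂y = +0.003644.
Head at (438107, 3586655) = 35.36 + (+0.003747)·(-55) + (+0.003644)·(210) = 35.92 m.
That is higher than the 35.36 m at W1, so the point is upgradient.

upgradient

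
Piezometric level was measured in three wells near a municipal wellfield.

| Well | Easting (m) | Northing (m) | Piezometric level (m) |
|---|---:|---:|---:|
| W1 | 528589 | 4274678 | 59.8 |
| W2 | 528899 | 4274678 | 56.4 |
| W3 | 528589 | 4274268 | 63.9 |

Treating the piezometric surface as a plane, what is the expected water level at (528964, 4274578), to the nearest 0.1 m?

∂h/∂x = (56.4 − 59.8) / (528899 − 528589) = -0.01097
∂h/∂y = (63.9 − 59.8) / (4274268 − 4274678) = -0.01000
h(528964, 4274578) = 59.8 + (-0.01097)·(375) + (-0.01000)·(-100) = 59.8 -4.113 +1.000 = 56.687 m.

56.7 m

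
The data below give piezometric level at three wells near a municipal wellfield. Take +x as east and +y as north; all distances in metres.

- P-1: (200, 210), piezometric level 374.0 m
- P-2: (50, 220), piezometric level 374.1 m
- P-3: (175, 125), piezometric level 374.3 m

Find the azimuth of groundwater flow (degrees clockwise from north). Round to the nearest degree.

Differences from P-1: to P-2 (Δx, Δy, Δh) = (-150, 10, +0.1); to P-3 = (-25, -85, +0.3).
Determinant of the coordinate differences = (-150)·(-85) − (-25)·10 = 13000.
∂h/∂x = [(+0.1)·(-85) − (+0.3)·10] / 13000 = -0.0008846
∂h/∂y = [(-150)·(+0.3) − (-25)·(+0.1)] / 13000 = -0.003269
Flow direction (−∇h) has components (+0.0008846 E, +0.003269 N).
Azimuth = atan2(E, N) = atan2(+0.0008846, +0.003269) = 15.1° ≈ 015°.

015°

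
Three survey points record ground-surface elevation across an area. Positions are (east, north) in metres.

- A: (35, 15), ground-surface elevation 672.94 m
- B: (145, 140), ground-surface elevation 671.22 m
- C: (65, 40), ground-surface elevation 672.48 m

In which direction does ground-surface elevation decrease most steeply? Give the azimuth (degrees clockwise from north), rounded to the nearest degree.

086°

Three-point gradient (reference A): Δ to B = (110, 125, -1.72), Δ to C = (30, 25, -0.46).
∂z/∂x = -0.01450, ∂z/∂y = -0.0010000 (det = -1000).
Steepest decrease is along −∇f: components (+0.01450 E, +0.0010000 N).
Azimuth = atan2(+0.01450, +0.0010000) = 86.1° ≈ 086°.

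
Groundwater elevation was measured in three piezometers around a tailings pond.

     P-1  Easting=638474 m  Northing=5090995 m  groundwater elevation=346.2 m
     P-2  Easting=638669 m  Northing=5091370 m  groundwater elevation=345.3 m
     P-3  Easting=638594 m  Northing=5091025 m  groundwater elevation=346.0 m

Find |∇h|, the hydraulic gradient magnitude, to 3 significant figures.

Taking P-1 as reference: P-2−P-1 = (195, 375, -0.9); P-3−P-1 = (120, 30, -0.2).
Determinant of the coordinate differences = 195·30 − 120·375 = -39150.
∂h/∂x = [(-0.9)·30 − (-0.2)·375] / -39150 = -0.001226
∂h/∂y = [195·(-0.2) − 120·(-0.9)] / -39150 = -0.001762
|∇h| = √(-0.001226² + -0.001762²) = 0.002147

0.00215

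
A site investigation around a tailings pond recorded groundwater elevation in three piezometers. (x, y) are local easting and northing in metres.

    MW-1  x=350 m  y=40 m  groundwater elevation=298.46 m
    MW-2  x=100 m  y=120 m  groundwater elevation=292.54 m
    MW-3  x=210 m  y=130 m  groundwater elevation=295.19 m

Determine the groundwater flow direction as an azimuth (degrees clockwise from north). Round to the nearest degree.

268°

With h = a·x + b·y + c and MW-1 as origin, the differences give:
  (-250)·a + 80·b = -5.92
  (-140)·a + 90·b = -3.27
Eliminate b (×90 and ×80, subtract): -11300·a = -271.200 → a = ∂h/∂x = +0.02400
Back-substitute: b = ∂h/∂y = +0.0010000.
Flow direction (−∇h) has components (-0.02400 E, -0.0010000 N).
Azimuth = atan2(E, N) = atan2(-0.02400, -0.0010000) = 267.6° ≈ 268°.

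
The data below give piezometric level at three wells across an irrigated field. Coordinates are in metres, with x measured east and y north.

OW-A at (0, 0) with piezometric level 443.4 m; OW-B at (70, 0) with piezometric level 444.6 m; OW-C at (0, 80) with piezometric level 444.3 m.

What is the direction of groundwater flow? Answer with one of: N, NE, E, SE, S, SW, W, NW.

∂h/∂x = (444.6 − 443.4) / (70 − 0) = +0.01714
∂h/∂y = (444.3 − 443.4) / (80 − 0) = +0.01125
Flow = −∇h = (-0.01714 east, -0.01125 north), which points southwest.

SW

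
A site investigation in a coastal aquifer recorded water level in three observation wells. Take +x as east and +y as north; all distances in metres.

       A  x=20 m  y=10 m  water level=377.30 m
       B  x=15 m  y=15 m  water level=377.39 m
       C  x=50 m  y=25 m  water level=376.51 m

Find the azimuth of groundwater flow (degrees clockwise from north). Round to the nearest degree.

Differences from A: to B (Δx, Δy, Δh) = (-5, 5, +0.09); to C = (30, 15, -0.79).
Determinant of the coordinate differences = (-5)·15 − 30·5 = -225.
∂h/∂x = [(+0.09)·15 − (-0.79)·5] / -225 = -0.02356
∂h/∂y = [(-5)·(-0.79) − 30·(+0.09)] / -225 = -0.005556
Flow direction (−∇h) has components (+0.02356 E, +0.005556 N).
Azimuth = atan2(E, N) = atan2(+0.02356, +0.005556) = 76.7° ≈ 077°.

077°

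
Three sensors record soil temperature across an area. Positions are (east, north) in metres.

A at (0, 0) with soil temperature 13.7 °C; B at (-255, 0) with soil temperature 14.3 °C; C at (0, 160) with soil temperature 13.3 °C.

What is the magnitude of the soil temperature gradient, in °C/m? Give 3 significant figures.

∂T/∂x = (14.3 − 13.7) / (-255 − 0) = -0.002353
∂T/∂y = (13.3 − 13.7) / (160 − 0) = -0.002500
|∇f| = √(-0.002353² + -0.002500²) = 0.003433 °C/m

0.00343 °C/m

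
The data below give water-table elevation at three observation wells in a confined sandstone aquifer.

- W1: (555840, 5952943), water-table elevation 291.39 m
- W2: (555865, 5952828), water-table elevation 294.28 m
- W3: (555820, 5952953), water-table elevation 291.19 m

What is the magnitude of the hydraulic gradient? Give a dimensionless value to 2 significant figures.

0.026

With h = a·x + b·y + c and W1 as origin, the differences give:
  25·a + (-115)·b = +2.89
  (-20)·a + 10·b = -0.20
Eliminate b (×10 and ×(-115), subtract): -2050·a = 5.900 → a = ∂h/∂x = -0.002878
Back-substitute: b = ∂h/∂y = -0.02576.
|∇h| = √(-0.002878² + -0.02576²) = 0.02592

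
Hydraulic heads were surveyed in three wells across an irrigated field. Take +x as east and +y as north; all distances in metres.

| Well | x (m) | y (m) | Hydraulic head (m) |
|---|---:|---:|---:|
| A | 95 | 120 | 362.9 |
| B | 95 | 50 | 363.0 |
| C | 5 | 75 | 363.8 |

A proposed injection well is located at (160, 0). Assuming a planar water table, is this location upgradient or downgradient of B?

Taking A as reference: B−A = (0, -70, +0.1); C−A = (-90, -45, +0.9).
Determinant of the coordinate differences = 0·(-45) − (-90)·(-70) = -6300.
∂h/∂x = [(+0.1)·(-45) − (+0.9)·(-70)] / -6300 = -0.009286
∂h/∂y = [0·(+0.9) − (-90)·(+0.1)] / -6300 = -0.001429
Head at (160, 0) = 362.9 + (-0.009286)·(65) + (-0.001429)·(-120) = 362.47 m.
That is lower than the 363.0 m at B, so the point is downgradient.

downgradient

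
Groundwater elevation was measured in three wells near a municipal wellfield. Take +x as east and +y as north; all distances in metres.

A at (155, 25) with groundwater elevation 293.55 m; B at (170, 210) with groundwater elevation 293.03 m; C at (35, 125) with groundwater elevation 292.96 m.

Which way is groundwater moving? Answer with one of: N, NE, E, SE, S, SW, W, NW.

Three-point gradient (reference A): Δ to B = (15, 185, -0.52), Δ to C = (-120, 100, -0.59).
∂h/∂x = +0.002411, ∂h/∂y = -0.003006 (det = 23700).
Flow = −∇h = (-0.002411 east, +0.003006 north), which points northwest.

NW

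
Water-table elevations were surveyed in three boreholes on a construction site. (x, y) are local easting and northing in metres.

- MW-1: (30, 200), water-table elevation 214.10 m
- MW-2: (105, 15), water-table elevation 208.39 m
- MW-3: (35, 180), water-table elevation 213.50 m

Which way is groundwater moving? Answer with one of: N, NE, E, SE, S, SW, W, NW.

S

Taking MW-1 as reference: MW-2−MW-1 = (75, -185, -5.71); MW-3−MW-1 = (5, -20, -0.60).
Solve a·Δx + b·Δy = Δh: det = 75·(-20) − 5·(-185) = -575.
∂h/∂x = [(-5.71)·(-20) − (-0.60)·(-185)] / -575 = -0.005565
∂h/∂y = [75·(-0.60) − 5·(-5.71)] / -575 = +0.02861
Flow = −∇h = (+0.005565 east, -0.02861 north), which points south.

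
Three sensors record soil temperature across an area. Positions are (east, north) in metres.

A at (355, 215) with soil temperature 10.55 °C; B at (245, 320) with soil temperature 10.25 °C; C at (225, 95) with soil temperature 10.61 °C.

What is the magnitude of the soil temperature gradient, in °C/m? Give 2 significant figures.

Taking A as reference: B−A = (-110, 105, -0.30); C−A = (-130, -120, +0.06).
Determinant of the coordinate differences = (-110)·(-120) − (-130)·105 = 26850.
∂T/∂x = [(-0.30)·(-120) − (+0.06)·105] / 26850 = +0.001106
∂T/∂y = [(-110)·(+0.06) − (-130)·(-0.30)] / 26850 = -0.001698
|∇f| = √(0.001106² + -0.001698²) = 0.002026 °C/m

0.0020 °C/m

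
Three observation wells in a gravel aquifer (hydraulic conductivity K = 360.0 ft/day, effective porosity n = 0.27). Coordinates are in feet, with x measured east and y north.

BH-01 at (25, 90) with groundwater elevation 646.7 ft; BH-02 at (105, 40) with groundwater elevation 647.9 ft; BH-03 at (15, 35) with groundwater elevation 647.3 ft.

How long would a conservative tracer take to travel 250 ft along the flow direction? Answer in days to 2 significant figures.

13 days

Taking BH-01 as reference: BH-02−BH-01 = (80, -50, +1.2); BH-03−BH-01 = (-10, -55, +0.6).
Solve a·Δx + b·Δy = Δh: det = 80·(-55) − (-10)·(-50) = -4900.
∂h/∂x = [(+1.2)·(-55) − (+0.6)·(-50)] / -4900 = +0.007347
∂h/∂y = [80·(+0.6) − (-10)·(+1.2)] / -4900 = -0.01224
|∇h| = √(0.007347² + -0.01224²) = 0.01428
Seepage velocity v = K·i/n = 360.0 × 0.01428 / 0.27 = 19.04 ft/day.
t = 250 / 19.04 = 13.13 days.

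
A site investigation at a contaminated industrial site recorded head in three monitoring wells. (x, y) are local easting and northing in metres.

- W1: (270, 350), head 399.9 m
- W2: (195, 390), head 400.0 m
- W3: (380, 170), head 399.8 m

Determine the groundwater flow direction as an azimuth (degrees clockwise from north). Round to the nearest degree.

076°

Differences from W1: to W2 (Δx, Δy, Δh) = (-75, 40, +0.1); to W3 = (110, -180, -0.1).
Determinant of the coordinate differences = (-75)·(-180) − 110·40 = 9100.
∂h/∂x = [(+0.1)·(-180) − (-0.1)·40] / 9100 = -0.001538
∂h/∂y = [(-75)·(-0.1) − 110·(+0.1)] / 9100 = -0.0003846
Flow direction (−∇h) has components (+0.001538 E, +0.0003846 N).
Azimuth = atan2(E, N) = atan2(+0.001538, +0.0003846) = 76.0° ≈ 076°.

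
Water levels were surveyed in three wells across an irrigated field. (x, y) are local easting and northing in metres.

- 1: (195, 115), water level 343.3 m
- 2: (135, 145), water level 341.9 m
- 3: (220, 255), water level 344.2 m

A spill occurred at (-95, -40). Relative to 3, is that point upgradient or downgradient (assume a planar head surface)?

downgradient

With h = a·x + b·y + c and 1 as origin, the differences give:
  (-60)·a + 30·b = -1.4
  25·a + 140·b = +0.9
Eliminate b (×140 and ×30, subtract): -9150·a = -223.00 → a = ∂h/∂x = +0.02437
Back-substitute: b = ∂h/∂y = +0.002077.
Head at (-95, -40) = 343.3 + (+0.02437)·(-290) + (+0.002077)·(-155) = 335.91 m.
That is lower than the 344.2 m at 3, so the point is downgradient.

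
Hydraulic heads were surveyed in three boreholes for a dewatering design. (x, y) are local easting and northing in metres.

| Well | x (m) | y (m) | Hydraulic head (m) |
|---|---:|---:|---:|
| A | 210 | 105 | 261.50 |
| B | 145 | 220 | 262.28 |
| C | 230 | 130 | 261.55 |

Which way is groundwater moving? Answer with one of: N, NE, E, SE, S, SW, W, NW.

SE

Taking A as reference: B−A = (-65, 115, +0.78); C−A = (20, 25, +0.05).
Determinant of the coordinate differences = (-65)·25 − 20·115 = -3925.
∂h/∂x = [(+0.78)·25 − (+0.05)·115] / -3925 = -0.003503
∂h/∂y = [(-65)·(+0.05) − 20·(+0.78)] / -3925 = +0.004803
Flow = −∇h = (+0.003503 east, -0.004803 north), which points southeast.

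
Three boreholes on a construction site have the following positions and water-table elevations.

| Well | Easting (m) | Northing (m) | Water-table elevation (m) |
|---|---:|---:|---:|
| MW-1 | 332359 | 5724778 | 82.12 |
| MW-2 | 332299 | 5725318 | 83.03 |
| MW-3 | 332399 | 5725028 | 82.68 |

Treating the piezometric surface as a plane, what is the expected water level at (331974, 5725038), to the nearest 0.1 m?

Taking MW-1 as reference: MW-2−MW-1 = (-60, 540, +0.91); MW-3−MW-1 = (40, 250, +0.56).
Solve a·Δx + b·Δy = Δh: det = (-60)·250 − 40·540 = -36600.
∂h/∂x = [(+0.91)·250 − (+0.56)·540] / -36600 = +0.002046
∂h/∂y = [(-60)·(+0.56) − 40·(+0.91)] / -36600 = +0.001913
h(331974, 5725038) = 82.12 + (+0.002046)·(-385) + (+0.001913)·(260) = 82.12 -0.788 +0.497 = 81.829 m.

81.8 m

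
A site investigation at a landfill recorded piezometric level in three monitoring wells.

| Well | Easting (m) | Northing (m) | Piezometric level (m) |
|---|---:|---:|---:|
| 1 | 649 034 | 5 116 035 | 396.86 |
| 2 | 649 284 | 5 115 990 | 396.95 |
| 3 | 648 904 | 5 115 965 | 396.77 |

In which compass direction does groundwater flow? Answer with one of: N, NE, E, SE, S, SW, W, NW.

SW

Three-point gradient (reference 1): Δ to 2 = (250, -45, +0.09), Δ to 3 = (-130, -70, -0.09).
∂h/∂x = +0.0004433, ∂h/∂y = +0.0004625 (det = -23350).
Flow = −∇h = (-0.0004433 east, -0.0004625 north), which points southwest.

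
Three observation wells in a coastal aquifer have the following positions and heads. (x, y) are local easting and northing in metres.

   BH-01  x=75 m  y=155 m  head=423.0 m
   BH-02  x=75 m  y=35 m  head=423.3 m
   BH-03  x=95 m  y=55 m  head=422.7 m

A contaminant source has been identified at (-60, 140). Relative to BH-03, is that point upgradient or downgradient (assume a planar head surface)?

upgradient

Taking BH-01 as reference: BH-02−BH-01 = (0, -120, +0.3); BH-03−BH-01 = (20, -100, -0.3).
Determinant of the coordinate differences = 0·(-100) − 20·(-120) = 2400.
∂h/∂x = [(+0.3)·(-100) − (-0.3)·(-120)] / 2400 = -0.02750
∂h/∂y = [0·(-0.3) − 20·(+0.3)] / 2400 = -0.002500
Head at (-60, 140) = 423.0 + (-0.02750)·(-135) + (-0.002500)·(-15) = 426.75 m.
That is higher than the 422.7 m at BH-03, so the point is upgradient.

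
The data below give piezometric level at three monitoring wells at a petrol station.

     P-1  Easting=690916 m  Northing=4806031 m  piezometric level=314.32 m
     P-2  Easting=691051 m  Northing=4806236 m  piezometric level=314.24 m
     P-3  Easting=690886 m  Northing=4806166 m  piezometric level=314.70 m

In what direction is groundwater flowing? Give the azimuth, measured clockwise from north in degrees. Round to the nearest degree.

Taking P-1 as reference: P-2−P-1 = (135, 205, -0.08); P-3−P-1 = (-30, 135, +0.38).
Determinant of the coordinate differences = 135·135 − (-30)·205 = 24375.
∂h/∂x = [(-0.08)·135 − (+0.38)·205] / 24375 = -0.003639
∂h/∂y = [135·(+0.38) − (-30)·(-0.08)] / 24375 = +0.002006
Flow direction (−∇h) has components (+0.003639 E, -0.002006 N).
Azimuth = atan2(E, N) = atan2(+0.003639, -0.002006) = 118.9° ≈ 119°.

119°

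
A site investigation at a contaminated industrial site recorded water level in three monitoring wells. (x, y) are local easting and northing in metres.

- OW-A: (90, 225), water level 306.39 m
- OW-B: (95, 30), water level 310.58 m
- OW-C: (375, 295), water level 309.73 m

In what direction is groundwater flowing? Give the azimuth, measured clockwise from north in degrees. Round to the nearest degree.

Differences from OW-A: to OW-B (Δx, Δy, Δh) = (5, -195, +4.19); to OW-C = (285, 70, +3.34).
Determinant of the coordinate differences = 5·70 − 285·(-195) = 55925.
∂h/∂x = [(+4.19)·70 − (+3.34)·(-195)] / 55925 = +0.01689
∂h/∂y = [5·(+3.34) − 285·(+4.19)] / 55925 = -0.02105
Flow direction (−∇h) has components (-0.01689 E, +0.02105 N).
Azimuth = atan2(E, N) = atan2(-0.01689, +0.02105) = 321.3° ≈ 321°.

321°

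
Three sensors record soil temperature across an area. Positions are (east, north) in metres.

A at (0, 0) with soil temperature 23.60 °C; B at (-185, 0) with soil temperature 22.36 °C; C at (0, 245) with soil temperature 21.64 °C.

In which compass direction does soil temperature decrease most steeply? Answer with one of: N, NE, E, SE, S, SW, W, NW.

NW

∂T/∂x = (22.36 − 23.60) / (-185 − 0) = +0.006703
∂T/∂y = (21.64 − 23.60) / (245 − 0) = -0.008000
Steepest decrease is along −∇f = (-0.006703 E, +0.008000 N) → northwest.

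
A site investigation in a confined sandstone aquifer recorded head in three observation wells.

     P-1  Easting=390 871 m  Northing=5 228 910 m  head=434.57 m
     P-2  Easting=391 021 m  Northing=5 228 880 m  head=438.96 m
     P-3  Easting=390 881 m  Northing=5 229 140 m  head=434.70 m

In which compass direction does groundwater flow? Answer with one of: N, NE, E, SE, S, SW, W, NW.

W

With h = a·x + b·y + c and P-1 as origin, the differences give:
  150·a + (-30)·b = +4.39
  10·a + 230·b = +0.13
Eliminate b (×230 and ×(-30), subtract): 34800·a = 1013.600 → a = ∂h/∂x = +0.02913
Back-substitute: b = ∂h/∂y = -0.0007011.
Flow = −∇h = (-0.02913 east, +0.0007011 north), which points west.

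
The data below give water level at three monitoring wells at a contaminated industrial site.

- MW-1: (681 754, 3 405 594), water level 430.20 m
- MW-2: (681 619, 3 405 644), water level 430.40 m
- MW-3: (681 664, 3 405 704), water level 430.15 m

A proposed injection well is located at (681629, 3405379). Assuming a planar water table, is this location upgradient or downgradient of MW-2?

With h = a·x + b·y + c and MW-1 as origin, the differences give:
  (-135)·a + 50·b = +0.20
  (-90)·a + 110·b = -0.05
Eliminate b (×110 and ×50, subtract): -10350·a = 24.500 → a = ∂h/∂x = -0.002367
Back-substitute: b = ∂h/∂y = -0.002391.
Head at (681629, 3405379) = 430.20 + (-0.002367)·(-125) + (-0.002391)·(-215) = 431.01 m.
That is higher than the 430.40 m at MW-2, so the point is upgradient.

upgradient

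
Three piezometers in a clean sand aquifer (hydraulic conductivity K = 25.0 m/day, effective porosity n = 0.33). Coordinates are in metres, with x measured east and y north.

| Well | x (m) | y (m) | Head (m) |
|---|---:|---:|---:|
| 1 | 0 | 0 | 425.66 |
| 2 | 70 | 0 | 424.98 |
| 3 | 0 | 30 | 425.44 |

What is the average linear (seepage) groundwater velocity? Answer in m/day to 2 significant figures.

∂h/∂x = (424.98 − 425.66) / (70 − 0) = -0.009714
∂h/∂y = (425.44 − 425.66) / (30 − 0) = -0.007333
|∇h| = √(-0.009714² + -0.007333²) = 0.01217
Seepage velocity v = K·i/n = 25.0 × 0.01217 / 0.33 = 0.922 m/day.

0.92 m/day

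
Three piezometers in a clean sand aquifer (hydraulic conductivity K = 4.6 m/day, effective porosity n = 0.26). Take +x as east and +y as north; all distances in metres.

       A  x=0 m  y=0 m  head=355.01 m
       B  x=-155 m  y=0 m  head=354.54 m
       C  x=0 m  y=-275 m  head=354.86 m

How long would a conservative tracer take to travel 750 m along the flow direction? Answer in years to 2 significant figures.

38 years

∂h/∂x = (354.54 − 355.01) / (-155 − 0) = +0.003032
∂h/∂y = (354.86 − 355.01) / (-275 − 0) = +0.0005455
|∇h| = √(0.003032² + 0.0005455²) = 0.003081
Seepage velocity v = K·i/n = 4.6 × 0.003081 / 0.26 = 0.05451 m/day.
t = 750 / 0.05451 = 1.376e+04 days = 37.7 years.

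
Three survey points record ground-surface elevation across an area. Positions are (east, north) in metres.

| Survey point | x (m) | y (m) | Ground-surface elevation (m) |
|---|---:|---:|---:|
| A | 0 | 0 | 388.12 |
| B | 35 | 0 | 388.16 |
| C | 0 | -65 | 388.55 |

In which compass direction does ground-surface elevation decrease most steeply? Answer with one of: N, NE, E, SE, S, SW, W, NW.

∂z/∂x = (388.16 − 388.12) / (35 − 0) = +0.001143
∂z/∂y = (388.55 − 388.12) / (-65 − 0) = -0.006615
Steepest decrease is along −∇f = (-0.001143 E, +0.006615 N) → north.

N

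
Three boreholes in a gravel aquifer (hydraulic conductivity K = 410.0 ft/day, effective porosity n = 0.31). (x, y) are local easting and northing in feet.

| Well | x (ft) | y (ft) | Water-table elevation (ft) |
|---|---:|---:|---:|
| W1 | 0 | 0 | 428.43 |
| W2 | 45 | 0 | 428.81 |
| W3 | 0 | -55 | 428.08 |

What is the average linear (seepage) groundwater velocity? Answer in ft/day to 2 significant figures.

∂h/∂x = (428.81 − 428.43) / (45 − 0) = +0.008444
∂h/∂y = (428.08 − 428.43) / (-55 − 0) = +0.006364
|∇h| = √(0.008444² + 0.006364²) = 0.01057
Seepage velocity v = K·i/n = 410.0 × 0.01057 / 0.31 = 13.98 ft/day.

14 ft/day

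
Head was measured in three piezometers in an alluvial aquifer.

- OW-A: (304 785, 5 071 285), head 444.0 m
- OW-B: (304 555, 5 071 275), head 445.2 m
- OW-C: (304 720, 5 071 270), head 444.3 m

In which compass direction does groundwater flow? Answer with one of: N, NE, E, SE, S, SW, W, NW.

Differences from OW-A: to OW-B (Δx, Δy, Δh) = (-230, -10, +1.2); to OW-C = (-65, -15, +0.3).
Solve a·Δx + b·Δy = Δh: det = (-230)·(-15) − (-65)·(-10) = 2800.
∂h/∂x = [(+1.2)·(-15) − (+0.3)·(-10)] / 2800 = -0.005357
∂h/∂y = [(-230)·(+0.3) − (-65)·(+1.2)] / 2800 = +0.003214
Flow = −∇h = (+0.005357 east, -0.003214 north), which points southeast.

SE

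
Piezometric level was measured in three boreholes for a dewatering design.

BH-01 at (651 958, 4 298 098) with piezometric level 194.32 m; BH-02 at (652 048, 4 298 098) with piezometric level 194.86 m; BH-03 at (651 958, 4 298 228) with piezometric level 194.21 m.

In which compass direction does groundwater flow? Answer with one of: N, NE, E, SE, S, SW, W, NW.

∂h/∂x = (194.86 − 194.32) / (652048 − 651958) = +0.006000
∂h/∂y = (194.21 − 194.32) / (4298228 − 4298098) = -0.0008462
Flow = −∇h = (-0.006000 east, +0.0008462 north), which points west.

W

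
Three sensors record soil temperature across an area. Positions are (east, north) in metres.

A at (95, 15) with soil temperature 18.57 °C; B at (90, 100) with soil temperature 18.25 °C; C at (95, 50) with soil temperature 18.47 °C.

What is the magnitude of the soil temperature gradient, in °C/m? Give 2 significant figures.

Taking A as reference: B−A = (-5, 85, -0.32); C−A = (0, 35, -0.10).
Determinant of the coordinate differences = (-5)·35 − 0·85 = -175.
∂T/∂x = [(-0.32)·35 − (-0.10)·85] / -175 = +0.01543
∂T/∂y = [(-5)·(-0.10) − 0·(-0.32)] / -175 = -0.002857
|∇f| = √(0.01543² + -0.002857²) = 0.01569 °C/m

0.016 °C/m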